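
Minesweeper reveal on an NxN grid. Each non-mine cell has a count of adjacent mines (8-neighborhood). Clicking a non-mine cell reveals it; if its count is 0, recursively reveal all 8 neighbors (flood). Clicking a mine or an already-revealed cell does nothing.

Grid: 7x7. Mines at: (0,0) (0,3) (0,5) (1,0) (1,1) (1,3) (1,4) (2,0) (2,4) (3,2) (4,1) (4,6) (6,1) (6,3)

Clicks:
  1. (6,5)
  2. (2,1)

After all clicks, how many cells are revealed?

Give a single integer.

Click 1 (6,5) count=0: revealed 6 new [(5,4) (5,5) (5,6) (6,4) (6,5) (6,6)] -> total=6
Click 2 (2,1) count=4: revealed 1 new [(2,1)] -> total=7

Answer: 7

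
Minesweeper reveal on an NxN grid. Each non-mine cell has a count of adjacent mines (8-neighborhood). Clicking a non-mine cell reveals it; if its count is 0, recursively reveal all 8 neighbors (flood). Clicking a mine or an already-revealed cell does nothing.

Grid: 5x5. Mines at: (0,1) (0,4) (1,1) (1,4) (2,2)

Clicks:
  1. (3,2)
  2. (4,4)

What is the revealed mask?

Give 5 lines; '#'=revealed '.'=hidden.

Answer: .....
.....
##.##
#####
#####

Derivation:
Click 1 (3,2) count=1: revealed 1 new [(3,2)] -> total=1
Click 2 (4,4) count=0: revealed 13 new [(2,0) (2,1) (2,3) (2,4) (3,0) (3,1) (3,3) (3,4) (4,0) (4,1) (4,2) (4,3) (4,4)] -> total=14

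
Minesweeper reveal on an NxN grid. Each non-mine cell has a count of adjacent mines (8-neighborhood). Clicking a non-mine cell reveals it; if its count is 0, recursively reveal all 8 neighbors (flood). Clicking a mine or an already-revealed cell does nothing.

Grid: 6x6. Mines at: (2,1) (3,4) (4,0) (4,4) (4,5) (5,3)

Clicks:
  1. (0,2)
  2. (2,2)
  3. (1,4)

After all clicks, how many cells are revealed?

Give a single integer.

Answer: 16

Derivation:
Click 1 (0,2) count=0: revealed 16 new [(0,0) (0,1) (0,2) (0,3) (0,4) (0,5) (1,0) (1,1) (1,2) (1,3) (1,4) (1,5) (2,2) (2,3) (2,4) (2,5)] -> total=16
Click 2 (2,2) count=1: revealed 0 new [(none)] -> total=16
Click 3 (1,4) count=0: revealed 0 new [(none)] -> total=16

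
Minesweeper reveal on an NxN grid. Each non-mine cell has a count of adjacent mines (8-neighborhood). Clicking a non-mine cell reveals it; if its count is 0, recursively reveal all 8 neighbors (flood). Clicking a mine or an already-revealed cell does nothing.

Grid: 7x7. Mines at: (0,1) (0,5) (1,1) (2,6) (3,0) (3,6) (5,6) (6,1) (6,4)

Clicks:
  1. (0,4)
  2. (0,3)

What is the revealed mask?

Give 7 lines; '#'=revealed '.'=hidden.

Click 1 (0,4) count=1: revealed 1 new [(0,4)] -> total=1
Click 2 (0,3) count=0: revealed 26 new [(0,2) (0,3) (1,2) (1,3) (1,4) (1,5) (2,1) (2,2) (2,3) (2,4) (2,5) (3,1) (3,2) (3,3) (3,4) (3,5) (4,1) (4,2) (4,3) (4,4) (4,5) (5,1) (5,2) (5,3) (5,4) (5,5)] -> total=27

Answer: ..###..
..####.
.#####.
.#####.
.#####.
.#####.
.......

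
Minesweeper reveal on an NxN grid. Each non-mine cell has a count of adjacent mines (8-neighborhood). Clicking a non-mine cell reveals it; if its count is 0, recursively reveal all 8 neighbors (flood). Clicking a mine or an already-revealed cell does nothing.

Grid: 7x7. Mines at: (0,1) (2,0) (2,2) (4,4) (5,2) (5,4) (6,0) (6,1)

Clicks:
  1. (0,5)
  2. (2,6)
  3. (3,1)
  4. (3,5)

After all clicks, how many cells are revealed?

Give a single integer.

Click 1 (0,5) count=0: revealed 24 new [(0,2) (0,3) (0,4) (0,5) (0,6) (1,2) (1,3) (1,4) (1,5) (1,6) (2,3) (2,4) (2,5) (2,6) (3,3) (3,4) (3,5) (3,6) (4,5) (4,6) (5,5) (5,6) (6,5) (6,6)] -> total=24
Click 2 (2,6) count=0: revealed 0 new [(none)] -> total=24
Click 3 (3,1) count=2: revealed 1 new [(3,1)] -> total=25
Click 4 (3,5) count=1: revealed 0 new [(none)] -> total=25

Answer: 25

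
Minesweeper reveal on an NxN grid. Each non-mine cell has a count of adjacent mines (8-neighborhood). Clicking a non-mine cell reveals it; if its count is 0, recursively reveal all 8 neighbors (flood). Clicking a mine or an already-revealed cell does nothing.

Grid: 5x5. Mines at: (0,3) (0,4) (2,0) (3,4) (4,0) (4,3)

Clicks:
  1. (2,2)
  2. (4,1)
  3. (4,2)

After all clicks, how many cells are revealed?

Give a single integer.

Click 1 (2,2) count=0: revealed 9 new [(1,1) (1,2) (1,3) (2,1) (2,2) (2,3) (3,1) (3,2) (3,3)] -> total=9
Click 2 (4,1) count=1: revealed 1 new [(4,1)] -> total=10
Click 3 (4,2) count=1: revealed 1 new [(4,2)] -> total=11

Answer: 11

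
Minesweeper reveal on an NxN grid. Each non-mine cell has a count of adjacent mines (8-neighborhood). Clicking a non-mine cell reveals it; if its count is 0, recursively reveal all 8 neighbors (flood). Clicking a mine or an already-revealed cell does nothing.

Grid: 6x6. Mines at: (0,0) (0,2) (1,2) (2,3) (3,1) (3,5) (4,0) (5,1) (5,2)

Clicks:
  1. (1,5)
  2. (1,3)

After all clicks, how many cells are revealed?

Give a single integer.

Answer: 8

Derivation:
Click 1 (1,5) count=0: revealed 8 new [(0,3) (0,4) (0,5) (1,3) (1,4) (1,5) (2,4) (2,5)] -> total=8
Click 2 (1,3) count=3: revealed 0 new [(none)] -> total=8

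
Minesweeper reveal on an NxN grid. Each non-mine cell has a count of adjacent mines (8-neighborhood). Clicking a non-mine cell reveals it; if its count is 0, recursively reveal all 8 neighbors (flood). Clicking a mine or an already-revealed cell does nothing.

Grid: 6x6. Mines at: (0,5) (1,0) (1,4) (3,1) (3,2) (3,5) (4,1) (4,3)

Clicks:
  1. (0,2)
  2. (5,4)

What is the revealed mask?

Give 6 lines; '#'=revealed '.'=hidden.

Answer: .###..
.###..
.###..
......
......
....#.

Derivation:
Click 1 (0,2) count=0: revealed 9 new [(0,1) (0,2) (0,3) (1,1) (1,2) (1,3) (2,1) (2,2) (2,3)] -> total=9
Click 2 (5,4) count=1: revealed 1 new [(5,4)] -> total=10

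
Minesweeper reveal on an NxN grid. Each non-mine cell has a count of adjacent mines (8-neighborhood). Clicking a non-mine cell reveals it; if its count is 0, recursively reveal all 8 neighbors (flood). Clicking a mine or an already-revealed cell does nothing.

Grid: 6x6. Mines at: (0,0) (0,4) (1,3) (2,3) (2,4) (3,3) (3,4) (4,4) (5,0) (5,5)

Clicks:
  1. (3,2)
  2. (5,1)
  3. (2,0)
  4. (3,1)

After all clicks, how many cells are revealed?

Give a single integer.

Answer: 13

Derivation:
Click 1 (3,2) count=2: revealed 1 new [(3,2)] -> total=1
Click 2 (5,1) count=1: revealed 1 new [(5,1)] -> total=2
Click 3 (2,0) count=0: revealed 11 new [(1,0) (1,1) (1,2) (2,0) (2,1) (2,2) (3,0) (3,1) (4,0) (4,1) (4,2)] -> total=13
Click 4 (3,1) count=0: revealed 0 new [(none)] -> total=13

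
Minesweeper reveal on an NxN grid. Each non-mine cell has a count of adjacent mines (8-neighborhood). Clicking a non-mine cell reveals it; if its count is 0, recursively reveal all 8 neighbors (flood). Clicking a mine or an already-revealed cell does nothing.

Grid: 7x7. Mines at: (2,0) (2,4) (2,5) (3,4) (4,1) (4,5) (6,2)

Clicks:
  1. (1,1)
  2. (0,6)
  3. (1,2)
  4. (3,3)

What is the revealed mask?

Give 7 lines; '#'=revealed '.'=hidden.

Click 1 (1,1) count=1: revealed 1 new [(1,1)] -> total=1
Click 2 (0,6) count=0: revealed 19 new [(0,0) (0,1) (0,2) (0,3) (0,4) (0,5) (0,6) (1,0) (1,2) (1,3) (1,4) (1,5) (1,6) (2,1) (2,2) (2,3) (3,1) (3,2) (3,3)] -> total=20
Click 3 (1,2) count=0: revealed 0 new [(none)] -> total=20
Click 4 (3,3) count=2: revealed 0 new [(none)] -> total=20

Answer: #######
#######
.###...
.###...
.......
.......
.......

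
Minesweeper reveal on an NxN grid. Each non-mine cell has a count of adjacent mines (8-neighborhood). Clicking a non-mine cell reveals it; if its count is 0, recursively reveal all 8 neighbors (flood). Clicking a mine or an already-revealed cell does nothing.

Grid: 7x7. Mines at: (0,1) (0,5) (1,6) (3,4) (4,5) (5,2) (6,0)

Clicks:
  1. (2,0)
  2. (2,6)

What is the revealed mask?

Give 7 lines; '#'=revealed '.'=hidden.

Answer: ..###..
#####..
#####.#
####...
####...
##.....
.......

Derivation:
Click 1 (2,0) count=0: revealed 23 new [(0,2) (0,3) (0,4) (1,0) (1,1) (1,2) (1,3) (1,4) (2,0) (2,1) (2,2) (2,3) (2,4) (3,0) (3,1) (3,2) (3,3) (4,0) (4,1) (4,2) (4,3) (5,0) (5,1)] -> total=23
Click 2 (2,6) count=1: revealed 1 new [(2,6)] -> total=24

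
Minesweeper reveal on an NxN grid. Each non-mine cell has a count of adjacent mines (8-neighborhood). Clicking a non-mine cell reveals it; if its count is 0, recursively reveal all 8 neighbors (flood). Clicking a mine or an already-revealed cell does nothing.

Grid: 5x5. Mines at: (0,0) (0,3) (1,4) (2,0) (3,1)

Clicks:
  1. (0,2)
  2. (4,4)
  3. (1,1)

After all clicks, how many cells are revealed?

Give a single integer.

Click 1 (0,2) count=1: revealed 1 new [(0,2)] -> total=1
Click 2 (4,4) count=0: revealed 9 new [(2,2) (2,3) (2,4) (3,2) (3,3) (3,4) (4,2) (4,3) (4,4)] -> total=10
Click 3 (1,1) count=2: revealed 1 new [(1,1)] -> total=11

Answer: 11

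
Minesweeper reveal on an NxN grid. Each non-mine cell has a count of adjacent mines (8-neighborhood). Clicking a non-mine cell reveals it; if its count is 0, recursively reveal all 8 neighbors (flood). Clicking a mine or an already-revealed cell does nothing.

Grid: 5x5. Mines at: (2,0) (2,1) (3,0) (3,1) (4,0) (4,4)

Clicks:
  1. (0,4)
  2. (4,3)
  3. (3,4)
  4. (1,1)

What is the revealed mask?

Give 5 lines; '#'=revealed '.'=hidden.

Answer: #####
#####
..###
..###
...#.

Derivation:
Click 1 (0,4) count=0: revealed 16 new [(0,0) (0,1) (0,2) (0,3) (0,4) (1,0) (1,1) (1,2) (1,3) (1,4) (2,2) (2,3) (2,4) (3,2) (3,3) (3,4)] -> total=16
Click 2 (4,3) count=1: revealed 1 new [(4,3)] -> total=17
Click 3 (3,4) count=1: revealed 0 new [(none)] -> total=17
Click 4 (1,1) count=2: revealed 0 new [(none)] -> total=17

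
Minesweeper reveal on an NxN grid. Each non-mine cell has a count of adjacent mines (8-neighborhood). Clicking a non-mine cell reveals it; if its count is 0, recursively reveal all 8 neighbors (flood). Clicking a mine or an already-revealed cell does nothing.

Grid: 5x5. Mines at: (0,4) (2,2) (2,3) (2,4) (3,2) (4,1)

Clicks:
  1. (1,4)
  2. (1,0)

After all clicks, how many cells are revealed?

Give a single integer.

Answer: 13

Derivation:
Click 1 (1,4) count=3: revealed 1 new [(1,4)] -> total=1
Click 2 (1,0) count=0: revealed 12 new [(0,0) (0,1) (0,2) (0,3) (1,0) (1,1) (1,2) (1,3) (2,0) (2,1) (3,0) (3,1)] -> total=13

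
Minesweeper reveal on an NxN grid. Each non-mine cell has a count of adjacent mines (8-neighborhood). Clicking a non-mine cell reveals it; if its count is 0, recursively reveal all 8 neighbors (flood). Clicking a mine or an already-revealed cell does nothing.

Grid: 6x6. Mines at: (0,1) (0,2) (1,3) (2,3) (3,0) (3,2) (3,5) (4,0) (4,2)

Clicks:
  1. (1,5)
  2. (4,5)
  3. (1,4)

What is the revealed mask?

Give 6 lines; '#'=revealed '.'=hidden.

Answer: ....##
....##
....##
......
.....#
......

Derivation:
Click 1 (1,5) count=0: revealed 6 new [(0,4) (0,5) (1,4) (1,5) (2,4) (2,5)] -> total=6
Click 2 (4,5) count=1: revealed 1 new [(4,5)] -> total=7
Click 3 (1,4) count=2: revealed 0 new [(none)] -> total=7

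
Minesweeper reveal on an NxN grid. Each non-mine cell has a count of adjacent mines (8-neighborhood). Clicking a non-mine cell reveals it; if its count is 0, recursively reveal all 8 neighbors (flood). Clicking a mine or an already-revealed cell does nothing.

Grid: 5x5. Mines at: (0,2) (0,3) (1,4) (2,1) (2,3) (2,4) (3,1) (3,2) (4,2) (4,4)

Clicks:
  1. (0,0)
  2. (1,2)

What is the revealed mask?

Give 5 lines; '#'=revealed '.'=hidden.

Click 1 (0,0) count=0: revealed 4 new [(0,0) (0,1) (1,0) (1,1)] -> total=4
Click 2 (1,2) count=4: revealed 1 new [(1,2)] -> total=5

Answer: ##...
###..
.....
.....
.....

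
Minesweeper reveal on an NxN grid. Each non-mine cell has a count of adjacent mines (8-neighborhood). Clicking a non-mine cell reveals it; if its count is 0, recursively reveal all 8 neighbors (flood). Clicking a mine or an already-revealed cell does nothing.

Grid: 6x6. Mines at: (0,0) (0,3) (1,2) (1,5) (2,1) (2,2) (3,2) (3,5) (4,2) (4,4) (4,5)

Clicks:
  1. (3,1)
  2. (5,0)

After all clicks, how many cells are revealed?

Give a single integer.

Answer: 6

Derivation:
Click 1 (3,1) count=4: revealed 1 new [(3,1)] -> total=1
Click 2 (5,0) count=0: revealed 5 new [(3,0) (4,0) (4,1) (5,0) (5,1)] -> total=6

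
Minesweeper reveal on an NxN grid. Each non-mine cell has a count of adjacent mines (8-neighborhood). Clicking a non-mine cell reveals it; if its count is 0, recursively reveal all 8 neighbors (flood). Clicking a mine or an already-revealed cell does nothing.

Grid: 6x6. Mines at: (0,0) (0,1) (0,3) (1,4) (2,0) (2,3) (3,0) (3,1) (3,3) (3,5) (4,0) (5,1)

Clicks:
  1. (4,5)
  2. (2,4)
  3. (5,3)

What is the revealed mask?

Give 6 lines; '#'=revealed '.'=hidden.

Click 1 (4,5) count=1: revealed 1 new [(4,5)] -> total=1
Click 2 (2,4) count=4: revealed 1 new [(2,4)] -> total=2
Click 3 (5,3) count=0: revealed 7 new [(4,2) (4,3) (4,4) (5,2) (5,3) (5,4) (5,5)] -> total=9

Answer: ......
......
....#.
......
..####
..####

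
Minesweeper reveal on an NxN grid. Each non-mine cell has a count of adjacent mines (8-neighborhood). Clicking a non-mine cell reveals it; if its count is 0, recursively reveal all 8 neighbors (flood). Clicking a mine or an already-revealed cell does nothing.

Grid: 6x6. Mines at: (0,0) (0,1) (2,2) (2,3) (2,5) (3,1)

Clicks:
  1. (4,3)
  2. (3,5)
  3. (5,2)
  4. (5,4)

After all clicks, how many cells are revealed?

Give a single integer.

Click 1 (4,3) count=0: revealed 16 new [(3,2) (3,3) (3,4) (3,5) (4,0) (4,1) (4,2) (4,3) (4,4) (4,5) (5,0) (5,1) (5,2) (5,3) (5,4) (5,5)] -> total=16
Click 2 (3,5) count=1: revealed 0 new [(none)] -> total=16
Click 3 (5,2) count=0: revealed 0 new [(none)] -> total=16
Click 4 (5,4) count=0: revealed 0 new [(none)] -> total=16

Answer: 16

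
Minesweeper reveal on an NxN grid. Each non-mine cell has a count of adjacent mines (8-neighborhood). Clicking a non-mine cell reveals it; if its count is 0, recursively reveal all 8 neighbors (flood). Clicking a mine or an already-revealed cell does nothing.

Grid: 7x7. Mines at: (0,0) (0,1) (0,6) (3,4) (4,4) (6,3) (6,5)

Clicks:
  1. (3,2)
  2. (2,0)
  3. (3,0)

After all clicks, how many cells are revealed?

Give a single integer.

Answer: 31

Derivation:
Click 1 (3,2) count=0: revealed 31 new [(0,2) (0,3) (0,4) (0,5) (1,0) (1,1) (1,2) (1,3) (1,4) (1,5) (2,0) (2,1) (2,2) (2,3) (2,4) (2,5) (3,0) (3,1) (3,2) (3,3) (4,0) (4,1) (4,2) (4,3) (5,0) (5,1) (5,2) (5,3) (6,0) (6,1) (6,2)] -> total=31
Click 2 (2,0) count=0: revealed 0 new [(none)] -> total=31
Click 3 (3,0) count=0: revealed 0 new [(none)] -> total=31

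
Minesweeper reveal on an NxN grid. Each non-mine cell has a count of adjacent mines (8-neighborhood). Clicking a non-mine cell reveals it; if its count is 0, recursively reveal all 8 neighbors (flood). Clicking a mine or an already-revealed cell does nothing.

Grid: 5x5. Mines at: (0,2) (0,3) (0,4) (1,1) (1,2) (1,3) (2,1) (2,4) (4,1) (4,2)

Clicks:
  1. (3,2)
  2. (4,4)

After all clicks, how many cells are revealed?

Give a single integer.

Answer: 5

Derivation:
Click 1 (3,2) count=3: revealed 1 new [(3,2)] -> total=1
Click 2 (4,4) count=0: revealed 4 new [(3,3) (3,4) (4,3) (4,4)] -> total=5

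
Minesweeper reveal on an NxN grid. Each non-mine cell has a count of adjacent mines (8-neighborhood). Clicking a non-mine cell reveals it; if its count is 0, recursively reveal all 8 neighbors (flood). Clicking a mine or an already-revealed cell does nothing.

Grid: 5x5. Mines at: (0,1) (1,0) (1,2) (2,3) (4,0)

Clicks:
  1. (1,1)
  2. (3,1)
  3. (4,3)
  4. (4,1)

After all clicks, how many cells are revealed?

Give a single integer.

Click 1 (1,1) count=3: revealed 1 new [(1,1)] -> total=1
Click 2 (3,1) count=1: revealed 1 new [(3,1)] -> total=2
Click 3 (4,3) count=0: revealed 7 new [(3,2) (3,3) (3,4) (4,1) (4,2) (4,3) (4,4)] -> total=9
Click 4 (4,1) count=1: revealed 0 new [(none)] -> total=9

Answer: 9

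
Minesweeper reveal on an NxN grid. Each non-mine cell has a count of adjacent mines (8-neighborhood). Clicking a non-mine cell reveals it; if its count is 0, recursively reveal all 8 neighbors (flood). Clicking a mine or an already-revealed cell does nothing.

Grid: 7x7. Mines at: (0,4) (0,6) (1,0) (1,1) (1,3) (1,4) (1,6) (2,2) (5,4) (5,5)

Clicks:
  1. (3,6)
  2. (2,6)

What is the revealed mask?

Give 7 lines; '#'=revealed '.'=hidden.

Answer: .......
.......
...####
...####
...####
.......
.......

Derivation:
Click 1 (3,6) count=0: revealed 12 new [(2,3) (2,4) (2,5) (2,6) (3,3) (3,4) (3,5) (3,6) (4,3) (4,4) (4,5) (4,6)] -> total=12
Click 2 (2,6) count=1: revealed 0 new [(none)] -> total=12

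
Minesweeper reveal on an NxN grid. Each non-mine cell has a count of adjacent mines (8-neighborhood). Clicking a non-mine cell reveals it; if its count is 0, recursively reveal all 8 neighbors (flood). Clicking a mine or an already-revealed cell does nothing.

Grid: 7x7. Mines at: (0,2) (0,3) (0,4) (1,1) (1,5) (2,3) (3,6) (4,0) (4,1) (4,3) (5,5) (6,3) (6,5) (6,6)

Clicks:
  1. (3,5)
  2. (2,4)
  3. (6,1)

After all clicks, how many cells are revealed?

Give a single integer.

Answer: 8

Derivation:
Click 1 (3,5) count=1: revealed 1 new [(3,5)] -> total=1
Click 2 (2,4) count=2: revealed 1 new [(2,4)] -> total=2
Click 3 (6,1) count=0: revealed 6 new [(5,0) (5,1) (5,2) (6,0) (6,1) (6,2)] -> total=8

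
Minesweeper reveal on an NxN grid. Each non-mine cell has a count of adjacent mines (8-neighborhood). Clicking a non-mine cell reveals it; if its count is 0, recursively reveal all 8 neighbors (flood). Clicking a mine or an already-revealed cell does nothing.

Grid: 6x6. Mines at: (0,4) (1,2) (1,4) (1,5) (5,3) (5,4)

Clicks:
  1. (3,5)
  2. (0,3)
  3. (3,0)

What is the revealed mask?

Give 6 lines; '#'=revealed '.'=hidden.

Click 1 (3,5) count=0: revealed 25 new [(0,0) (0,1) (1,0) (1,1) (2,0) (2,1) (2,2) (2,3) (2,4) (2,5) (3,0) (3,1) (3,2) (3,3) (3,4) (3,5) (4,0) (4,1) (4,2) (4,3) (4,4) (4,5) (5,0) (5,1) (5,2)] -> total=25
Click 2 (0,3) count=3: revealed 1 new [(0,3)] -> total=26
Click 3 (3,0) count=0: revealed 0 new [(none)] -> total=26

Answer: ##.#..
##....
######
######
######
###...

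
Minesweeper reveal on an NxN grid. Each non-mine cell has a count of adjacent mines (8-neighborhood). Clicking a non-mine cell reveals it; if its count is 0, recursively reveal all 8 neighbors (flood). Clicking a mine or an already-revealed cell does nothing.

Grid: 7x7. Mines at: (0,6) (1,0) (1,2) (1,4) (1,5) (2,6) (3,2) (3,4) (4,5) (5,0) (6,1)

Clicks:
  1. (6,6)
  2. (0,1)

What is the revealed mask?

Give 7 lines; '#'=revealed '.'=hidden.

Click 1 (6,6) count=0: revealed 13 new [(4,2) (4,3) (4,4) (5,2) (5,3) (5,4) (5,5) (5,6) (6,2) (6,3) (6,4) (6,5) (6,6)] -> total=13
Click 2 (0,1) count=2: revealed 1 new [(0,1)] -> total=14

Answer: .#.....
.......
.......
.......
..###..
..#####
..#####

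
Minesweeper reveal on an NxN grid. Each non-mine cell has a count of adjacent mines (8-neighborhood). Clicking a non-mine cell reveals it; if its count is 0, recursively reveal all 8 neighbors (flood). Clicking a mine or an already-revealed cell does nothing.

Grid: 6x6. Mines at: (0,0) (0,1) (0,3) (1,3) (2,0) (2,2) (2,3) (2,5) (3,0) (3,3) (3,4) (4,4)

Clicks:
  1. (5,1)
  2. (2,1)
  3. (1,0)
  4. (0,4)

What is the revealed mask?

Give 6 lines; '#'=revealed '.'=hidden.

Answer: ....#.
#.....
.#....
......
####..
####..

Derivation:
Click 1 (5,1) count=0: revealed 8 new [(4,0) (4,1) (4,2) (4,3) (5,0) (5,1) (5,2) (5,3)] -> total=8
Click 2 (2,1) count=3: revealed 1 new [(2,1)] -> total=9
Click 3 (1,0) count=3: revealed 1 new [(1,0)] -> total=10
Click 4 (0,4) count=2: revealed 1 new [(0,4)] -> total=11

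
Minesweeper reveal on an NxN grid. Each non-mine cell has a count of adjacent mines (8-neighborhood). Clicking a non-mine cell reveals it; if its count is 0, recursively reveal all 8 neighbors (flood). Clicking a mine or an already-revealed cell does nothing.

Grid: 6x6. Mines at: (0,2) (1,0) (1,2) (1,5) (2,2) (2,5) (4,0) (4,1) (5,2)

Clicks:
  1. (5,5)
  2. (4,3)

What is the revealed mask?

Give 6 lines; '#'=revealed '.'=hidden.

Click 1 (5,5) count=0: revealed 9 new [(3,3) (3,4) (3,5) (4,3) (4,4) (4,5) (5,3) (5,4) (5,5)] -> total=9
Click 2 (4,3) count=1: revealed 0 new [(none)] -> total=9

Answer: ......
......
......
...###
...###
...###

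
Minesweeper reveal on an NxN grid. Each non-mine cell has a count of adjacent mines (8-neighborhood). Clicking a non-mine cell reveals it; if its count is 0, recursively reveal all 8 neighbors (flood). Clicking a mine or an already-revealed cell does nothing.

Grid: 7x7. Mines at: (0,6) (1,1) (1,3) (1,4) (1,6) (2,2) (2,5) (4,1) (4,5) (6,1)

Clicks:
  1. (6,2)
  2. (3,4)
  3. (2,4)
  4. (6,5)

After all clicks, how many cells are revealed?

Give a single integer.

Answer: 17

Derivation:
Click 1 (6,2) count=1: revealed 1 new [(6,2)] -> total=1
Click 2 (3,4) count=2: revealed 1 new [(3,4)] -> total=2
Click 3 (2,4) count=3: revealed 1 new [(2,4)] -> total=3
Click 4 (6,5) count=0: revealed 14 new [(3,2) (3,3) (4,2) (4,3) (4,4) (5,2) (5,3) (5,4) (5,5) (5,6) (6,3) (6,4) (6,5) (6,6)] -> total=17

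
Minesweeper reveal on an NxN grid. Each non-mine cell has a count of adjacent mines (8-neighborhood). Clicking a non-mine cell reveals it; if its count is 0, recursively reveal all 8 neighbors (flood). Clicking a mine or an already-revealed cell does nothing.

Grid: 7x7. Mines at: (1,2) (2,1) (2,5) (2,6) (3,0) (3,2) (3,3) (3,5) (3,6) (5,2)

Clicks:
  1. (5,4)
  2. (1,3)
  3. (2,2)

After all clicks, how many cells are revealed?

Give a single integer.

Click 1 (5,4) count=0: revealed 12 new [(4,3) (4,4) (4,5) (4,6) (5,3) (5,4) (5,5) (5,6) (6,3) (6,4) (6,5) (6,6)] -> total=12
Click 2 (1,3) count=1: revealed 1 new [(1,3)] -> total=13
Click 3 (2,2) count=4: revealed 1 new [(2,2)] -> total=14

Answer: 14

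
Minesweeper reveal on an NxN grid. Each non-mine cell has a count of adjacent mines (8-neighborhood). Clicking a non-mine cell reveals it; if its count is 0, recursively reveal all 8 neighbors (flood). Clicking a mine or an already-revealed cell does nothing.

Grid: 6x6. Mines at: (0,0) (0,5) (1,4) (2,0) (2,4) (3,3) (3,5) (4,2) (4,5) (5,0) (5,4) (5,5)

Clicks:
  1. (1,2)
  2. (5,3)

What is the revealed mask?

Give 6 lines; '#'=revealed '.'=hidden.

Answer: .###..
.###..
.###..
......
......
...#..

Derivation:
Click 1 (1,2) count=0: revealed 9 new [(0,1) (0,2) (0,3) (1,1) (1,2) (1,3) (2,1) (2,2) (2,3)] -> total=9
Click 2 (5,3) count=2: revealed 1 new [(5,3)] -> total=10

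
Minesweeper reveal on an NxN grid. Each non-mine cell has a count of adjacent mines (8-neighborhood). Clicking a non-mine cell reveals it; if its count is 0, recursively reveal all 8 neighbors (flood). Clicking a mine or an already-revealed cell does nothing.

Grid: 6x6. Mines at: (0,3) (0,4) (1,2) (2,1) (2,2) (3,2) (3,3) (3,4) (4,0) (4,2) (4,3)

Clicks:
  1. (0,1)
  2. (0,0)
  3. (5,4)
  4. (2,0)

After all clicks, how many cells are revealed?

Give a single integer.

Click 1 (0,1) count=1: revealed 1 new [(0,1)] -> total=1
Click 2 (0,0) count=0: revealed 3 new [(0,0) (1,0) (1,1)] -> total=4
Click 3 (5,4) count=1: revealed 1 new [(5,4)] -> total=5
Click 4 (2,0) count=1: revealed 1 new [(2,0)] -> total=6

Answer: 6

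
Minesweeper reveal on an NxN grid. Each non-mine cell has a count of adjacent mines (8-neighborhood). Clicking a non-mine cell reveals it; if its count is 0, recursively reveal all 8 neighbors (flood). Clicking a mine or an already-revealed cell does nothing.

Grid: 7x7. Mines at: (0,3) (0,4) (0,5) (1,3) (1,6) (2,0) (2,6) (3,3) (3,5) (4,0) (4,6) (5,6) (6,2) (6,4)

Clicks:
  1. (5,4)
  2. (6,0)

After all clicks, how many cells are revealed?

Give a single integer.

Click 1 (5,4) count=1: revealed 1 new [(5,4)] -> total=1
Click 2 (6,0) count=0: revealed 4 new [(5,0) (5,1) (6,0) (6,1)] -> total=5

Answer: 5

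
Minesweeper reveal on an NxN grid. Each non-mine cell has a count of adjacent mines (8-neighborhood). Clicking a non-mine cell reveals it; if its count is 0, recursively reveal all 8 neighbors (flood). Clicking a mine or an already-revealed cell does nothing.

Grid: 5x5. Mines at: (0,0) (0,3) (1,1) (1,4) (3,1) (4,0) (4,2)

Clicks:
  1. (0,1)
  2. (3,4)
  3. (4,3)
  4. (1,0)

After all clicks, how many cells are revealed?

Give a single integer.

Answer: 8

Derivation:
Click 1 (0,1) count=2: revealed 1 new [(0,1)] -> total=1
Click 2 (3,4) count=0: revealed 6 new [(2,3) (2,4) (3,3) (3,4) (4,3) (4,4)] -> total=7
Click 3 (4,3) count=1: revealed 0 new [(none)] -> total=7
Click 4 (1,0) count=2: revealed 1 new [(1,0)] -> total=8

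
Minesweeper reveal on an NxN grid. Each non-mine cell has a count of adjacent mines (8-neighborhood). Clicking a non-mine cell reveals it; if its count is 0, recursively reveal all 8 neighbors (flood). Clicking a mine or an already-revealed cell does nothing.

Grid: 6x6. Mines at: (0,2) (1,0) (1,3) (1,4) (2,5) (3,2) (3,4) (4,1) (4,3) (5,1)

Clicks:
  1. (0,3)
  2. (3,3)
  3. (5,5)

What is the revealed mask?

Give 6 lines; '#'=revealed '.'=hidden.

Answer: ...#..
......
......
...#..
....##
....##

Derivation:
Click 1 (0,3) count=3: revealed 1 new [(0,3)] -> total=1
Click 2 (3,3) count=3: revealed 1 new [(3,3)] -> total=2
Click 3 (5,5) count=0: revealed 4 new [(4,4) (4,5) (5,4) (5,5)] -> total=6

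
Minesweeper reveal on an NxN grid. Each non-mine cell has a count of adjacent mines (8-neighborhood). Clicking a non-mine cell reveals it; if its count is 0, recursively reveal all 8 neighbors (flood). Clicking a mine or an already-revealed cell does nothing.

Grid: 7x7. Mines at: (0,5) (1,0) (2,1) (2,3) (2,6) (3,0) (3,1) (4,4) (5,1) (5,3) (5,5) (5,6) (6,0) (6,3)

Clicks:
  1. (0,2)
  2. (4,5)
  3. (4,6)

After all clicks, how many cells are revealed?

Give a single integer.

Answer: 10

Derivation:
Click 1 (0,2) count=0: revealed 8 new [(0,1) (0,2) (0,3) (0,4) (1,1) (1,2) (1,3) (1,4)] -> total=8
Click 2 (4,5) count=3: revealed 1 new [(4,5)] -> total=9
Click 3 (4,6) count=2: revealed 1 new [(4,6)] -> total=10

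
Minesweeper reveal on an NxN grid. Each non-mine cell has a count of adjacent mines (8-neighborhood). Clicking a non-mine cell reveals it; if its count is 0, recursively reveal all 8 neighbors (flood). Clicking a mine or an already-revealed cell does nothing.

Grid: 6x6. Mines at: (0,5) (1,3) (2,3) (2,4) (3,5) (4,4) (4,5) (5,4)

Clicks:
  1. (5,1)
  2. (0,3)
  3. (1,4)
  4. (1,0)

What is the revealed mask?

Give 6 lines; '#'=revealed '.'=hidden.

Click 1 (5,1) count=0: revealed 21 new [(0,0) (0,1) (0,2) (1,0) (1,1) (1,2) (2,0) (2,1) (2,2) (3,0) (3,1) (3,2) (3,3) (4,0) (4,1) (4,2) (4,3) (5,0) (5,1) (5,2) (5,3)] -> total=21
Click 2 (0,3) count=1: revealed 1 new [(0,3)] -> total=22
Click 3 (1,4) count=4: revealed 1 new [(1,4)] -> total=23
Click 4 (1,0) count=0: revealed 0 new [(none)] -> total=23

Answer: ####..
###.#.
###...
####..
####..
####..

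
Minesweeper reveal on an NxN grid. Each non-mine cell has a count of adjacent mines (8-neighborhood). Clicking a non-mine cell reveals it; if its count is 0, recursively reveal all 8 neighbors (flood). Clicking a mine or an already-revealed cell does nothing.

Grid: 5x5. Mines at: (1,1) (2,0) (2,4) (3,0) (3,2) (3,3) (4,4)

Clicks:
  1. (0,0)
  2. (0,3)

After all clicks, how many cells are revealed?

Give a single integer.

Click 1 (0,0) count=1: revealed 1 new [(0,0)] -> total=1
Click 2 (0,3) count=0: revealed 6 new [(0,2) (0,3) (0,4) (1,2) (1,3) (1,4)] -> total=7

Answer: 7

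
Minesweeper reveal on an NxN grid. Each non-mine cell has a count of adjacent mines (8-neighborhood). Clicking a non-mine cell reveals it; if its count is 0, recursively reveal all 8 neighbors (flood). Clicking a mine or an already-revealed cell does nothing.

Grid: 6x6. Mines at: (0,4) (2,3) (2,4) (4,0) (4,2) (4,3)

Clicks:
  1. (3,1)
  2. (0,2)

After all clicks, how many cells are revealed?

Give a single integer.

Answer: 14

Derivation:
Click 1 (3,1) count=2: revealed 1 new [(3,1)] -> total=1
Click 2 (0,2) count=0: revealed 13 new [(0,0) (0,1) (0,2) (0,3) (1,0) (1,1) (1,2) (1,3) (2,0) (2,1) (2,2) (3,0) (3,2)] -> total=14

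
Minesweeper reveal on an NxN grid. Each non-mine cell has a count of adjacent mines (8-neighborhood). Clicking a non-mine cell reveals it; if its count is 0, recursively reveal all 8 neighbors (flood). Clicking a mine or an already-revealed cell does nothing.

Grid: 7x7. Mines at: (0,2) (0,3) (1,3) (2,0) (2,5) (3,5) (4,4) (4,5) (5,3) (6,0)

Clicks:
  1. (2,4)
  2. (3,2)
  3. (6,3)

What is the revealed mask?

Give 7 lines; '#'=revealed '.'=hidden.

Click 1 (2,4) count=3: revealed 1 new [(2,4)] -> total=1
Click 2 (3,2) count=0: revealed 14 new [(2,1) (2,2) (2,3) (3,0) (3,1) (3,2) (3,3) (4,0) (4,1) (4,2) (4,3) (5,0) (5,1) (5,2)] -> total=15
Click 3 (6,3) count=1: revealed 1 new [(6,3)] -> total=16

Answer: .......
.......
.####..
####...
####...
###....
...#...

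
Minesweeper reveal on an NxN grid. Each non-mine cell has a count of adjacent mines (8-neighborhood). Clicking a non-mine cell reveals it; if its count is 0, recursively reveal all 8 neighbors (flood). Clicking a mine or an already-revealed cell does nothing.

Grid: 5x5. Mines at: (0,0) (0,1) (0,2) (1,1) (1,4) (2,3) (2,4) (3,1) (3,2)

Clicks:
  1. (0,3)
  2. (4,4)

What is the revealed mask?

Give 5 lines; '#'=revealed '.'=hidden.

Answer: ...#.
.....
.....
...##
...##

Derivation:
Click 1 (0,3) count=2: revealed 1 new [(0,3)] -> total=1
Click 2 (4,4) count=0: revealed 4 new [(3,3) (3,4) (4,3) (4,4)] -> total=5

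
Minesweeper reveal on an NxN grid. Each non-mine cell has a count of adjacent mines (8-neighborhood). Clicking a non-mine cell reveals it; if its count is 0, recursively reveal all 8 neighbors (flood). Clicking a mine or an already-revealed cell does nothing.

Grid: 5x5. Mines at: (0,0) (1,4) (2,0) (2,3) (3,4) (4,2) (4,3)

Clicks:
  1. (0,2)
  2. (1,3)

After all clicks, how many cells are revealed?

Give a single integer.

Click 1 (0,2) count=0: revealed 6 new [(0,1) (0,2) (0,3) (1,1) (1,2) (1,3)] -> total=6
Click 2 (1,3) count=2: revealed 0 new [(none)] -> total=6

Answer: 6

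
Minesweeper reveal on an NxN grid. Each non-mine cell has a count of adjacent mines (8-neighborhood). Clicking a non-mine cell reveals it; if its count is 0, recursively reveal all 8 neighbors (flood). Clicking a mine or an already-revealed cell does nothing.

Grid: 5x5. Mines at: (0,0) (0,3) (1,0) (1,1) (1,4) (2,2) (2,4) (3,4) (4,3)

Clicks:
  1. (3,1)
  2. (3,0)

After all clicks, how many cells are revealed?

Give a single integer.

Click 1 (3,1) count=1: revealed 1 new [(3,1)] -> total=1
Click 2 (3,0) count=0: revealed 7 new [(2,0) (2,1) (3,0) (3,2) (4,0) (4,1) (4,2)] -> total=8

Answer: 8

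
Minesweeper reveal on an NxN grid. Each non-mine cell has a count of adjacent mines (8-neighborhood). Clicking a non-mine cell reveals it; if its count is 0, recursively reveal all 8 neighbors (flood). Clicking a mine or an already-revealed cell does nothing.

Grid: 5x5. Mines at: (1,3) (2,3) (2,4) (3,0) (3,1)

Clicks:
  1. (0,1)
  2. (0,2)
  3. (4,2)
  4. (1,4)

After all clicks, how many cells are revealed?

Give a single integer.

Click 1 (0,1) count=0: revealed 9 new [(0,0) (0,1) (0,2) (1,0) (1,1) (1,2) (2,0) (2,1) (2,2)] -> total=9
Click 2 (0,2) count=1: revealed 0 new [(none)] -> total=9
Click 3 (4,2) count=1: revealed 1 new [(4,2)] -> total=10
Click 4 (1,4) count=3: revealed 1 new [(1,4)] -> total=11

Answer: 11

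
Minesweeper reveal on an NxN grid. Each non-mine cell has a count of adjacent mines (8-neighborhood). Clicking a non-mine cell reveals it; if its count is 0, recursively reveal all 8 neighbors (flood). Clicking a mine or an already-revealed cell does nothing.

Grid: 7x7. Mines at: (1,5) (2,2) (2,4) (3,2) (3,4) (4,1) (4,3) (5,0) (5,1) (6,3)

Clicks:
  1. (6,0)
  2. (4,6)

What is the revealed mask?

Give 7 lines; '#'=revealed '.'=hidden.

Answer: .......
.......
.....##
.....##
....###
....###
#...###

Derivation:
Click 1 (6,0) count=2: revealed 1 new [(6,0)] -> total=1
Click 2 (4,6) count=0: revealed 13 new [(2,5) (2,6) (3,5) (3,6) (4,4) (4,5) (4,6) (5,4) (5,5) (5,6) (6,4) (6,5) (6,6)] -> total=14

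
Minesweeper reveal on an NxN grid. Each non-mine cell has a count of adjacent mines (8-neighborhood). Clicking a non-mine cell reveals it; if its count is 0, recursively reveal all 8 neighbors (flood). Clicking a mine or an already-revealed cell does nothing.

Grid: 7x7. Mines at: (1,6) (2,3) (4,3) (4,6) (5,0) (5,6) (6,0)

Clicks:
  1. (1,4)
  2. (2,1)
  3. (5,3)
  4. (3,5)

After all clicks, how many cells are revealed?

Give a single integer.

Answer: 23

Derivation:
Click 1 (1,4) count=1: revealed 1 new [(1,4)] -> total=1
Click 2 (2,1) count=0: revealed 20 new [(0,0) (0,1) (0,2) (0,3) (0,4) (0,5) (1,0) (1,1) (1,2) (1,3) (1,5) (2,0) (2,1) (2,2) (3,0) (3,1) (3,2) (4,0) (4,1) (4,2)] -> total=21
Click 3 (5,3) count=1: revealed 1 new [(5,3)] -> total=22
Click 4 (3,5) count=1: revealed 1 new [(3,5)] -> total=23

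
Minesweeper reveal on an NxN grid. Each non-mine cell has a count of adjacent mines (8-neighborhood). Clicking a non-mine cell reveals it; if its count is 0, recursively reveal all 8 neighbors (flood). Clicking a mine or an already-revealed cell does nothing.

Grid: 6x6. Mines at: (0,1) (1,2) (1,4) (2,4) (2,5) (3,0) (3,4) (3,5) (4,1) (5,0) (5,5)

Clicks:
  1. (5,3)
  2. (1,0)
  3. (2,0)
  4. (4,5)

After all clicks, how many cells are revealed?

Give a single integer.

Click 1 (5,3) count=0: revealed 6 new [(4,2) (4,3) (4,4) (5,2) (5,3) (5,4)] -> total=6
Click 2 (1,0) count=1: revealed 1 new [(1,0)] -> total=7
Click 3 (2,0) count=1: revealed 1 new [(2,0)] -> total=8
Click 4 (4,5) count=3: revealed 1 new [(4,5)] -> total=9

Answer: 9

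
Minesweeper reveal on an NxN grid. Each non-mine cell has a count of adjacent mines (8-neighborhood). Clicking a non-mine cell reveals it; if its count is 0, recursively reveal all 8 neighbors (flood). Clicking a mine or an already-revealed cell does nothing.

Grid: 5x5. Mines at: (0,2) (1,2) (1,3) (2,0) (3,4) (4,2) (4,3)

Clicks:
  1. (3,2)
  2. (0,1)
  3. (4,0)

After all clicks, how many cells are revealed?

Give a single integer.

Answer: 6

Derivation:
Click 1 (3,2) count=2: revealed 1 new [(3,2)] -> total=1
Click 2 (0,1) count=2: revealed 1 new [(0,1)] -> total=2
Click 3 (4,0) count=0: revealed 4 new [(3,0) (3,1) (4,0) (4,1)] -> total=6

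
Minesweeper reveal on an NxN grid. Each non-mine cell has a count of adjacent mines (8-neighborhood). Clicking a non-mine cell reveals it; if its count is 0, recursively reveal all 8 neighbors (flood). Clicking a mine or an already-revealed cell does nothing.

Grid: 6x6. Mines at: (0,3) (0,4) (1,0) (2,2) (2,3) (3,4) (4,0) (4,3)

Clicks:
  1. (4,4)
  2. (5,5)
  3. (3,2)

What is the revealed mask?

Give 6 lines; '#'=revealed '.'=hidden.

Answer: ......
......
......
..#...
....##
....##

Derivation:
Click 1 (4,4) count=2: revealed 1 new [(4,4)] -> total=1
Click 2 (5,5) count=0: revealed 3 new [(4,5) (5,4) (5,5)] -> total=4
Click 3 (3,2) count=3: revealed 1 new [(3,2)] -> total=5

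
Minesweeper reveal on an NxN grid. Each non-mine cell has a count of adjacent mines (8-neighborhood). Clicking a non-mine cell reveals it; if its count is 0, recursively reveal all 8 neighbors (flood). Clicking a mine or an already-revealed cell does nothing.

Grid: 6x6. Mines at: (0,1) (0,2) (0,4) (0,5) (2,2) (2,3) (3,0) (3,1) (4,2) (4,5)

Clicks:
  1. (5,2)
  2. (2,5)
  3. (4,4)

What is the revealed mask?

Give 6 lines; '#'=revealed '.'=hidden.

Answer: ......
....##
....##
....##
....#.
..#...

Derivation:
Click 1 (5,2) count=1: revealed 1 new [(5,2)] -> total=1
Click 2 (2,5) count=0: revealed 6 new [(1,4) (1,5) (2,4) (2,5) (3,4) (3,5)] -> total=7
Click 3 (4,4) count=1: revealed 1 new [(4,4)] -> total=8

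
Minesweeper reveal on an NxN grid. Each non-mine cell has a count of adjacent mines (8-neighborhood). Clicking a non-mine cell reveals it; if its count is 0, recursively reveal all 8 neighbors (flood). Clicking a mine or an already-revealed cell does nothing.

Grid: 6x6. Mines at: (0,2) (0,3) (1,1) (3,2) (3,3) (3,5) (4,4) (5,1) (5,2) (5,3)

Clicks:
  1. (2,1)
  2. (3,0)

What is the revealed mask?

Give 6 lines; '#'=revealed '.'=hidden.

Click 1 (2,1) count=2: revealed 1 new [(2,1)] -> total=1
Click 2 (3,0) count=0: revealed 5 new [(2,0) (3,0) (3,1) (4,0) (4,1)] -> total=6

Answer: ......
......
##....
##....
##....
......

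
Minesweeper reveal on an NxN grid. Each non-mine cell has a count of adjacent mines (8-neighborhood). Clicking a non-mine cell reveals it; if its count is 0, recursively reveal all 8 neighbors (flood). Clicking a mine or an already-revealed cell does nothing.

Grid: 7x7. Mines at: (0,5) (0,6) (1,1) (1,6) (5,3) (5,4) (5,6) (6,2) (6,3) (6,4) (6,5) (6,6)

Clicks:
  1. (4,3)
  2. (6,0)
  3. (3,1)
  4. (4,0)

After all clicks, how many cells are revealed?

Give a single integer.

Click 1 (4,3) count=2: revealed 1 new [(4,3)] -> total=1
Click 2 (6,0) count=0: revealed 32 new [(0,2) (0,3) (0,4) (1,2) (1,3) (1,4) (1,5) (2,0) (2,1) (2,2) (2,3) (2,4) (2,5) (2,6) (3,0) (3,1) (3,2) (3,3) (3,4) (3,5) (3,6) (4,0) (4,1) (4,2) (4,4) (4,5) (4,6) (5,0) (5,1) (5,2) (6,0) (6,1)] -> total=33
Click 3 (3,1) count=0: revealed 0 new [(none)] -> total=33
Click 4 (4,0) count=0: revealed 0 new [(none)] -> total=33

Answer: 33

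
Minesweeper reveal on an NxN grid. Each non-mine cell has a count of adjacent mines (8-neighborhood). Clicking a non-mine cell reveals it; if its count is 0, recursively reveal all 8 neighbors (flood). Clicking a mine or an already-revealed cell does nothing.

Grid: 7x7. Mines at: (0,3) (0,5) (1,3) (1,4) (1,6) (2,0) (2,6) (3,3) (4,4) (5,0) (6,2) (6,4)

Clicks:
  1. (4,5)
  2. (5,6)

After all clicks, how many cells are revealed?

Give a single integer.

Answer: 8

Derivation:
Click 1 (4,5) count=1: revealed 1 new [(4,5)] -> total=1
Click 2 (5,6) count=0: revealed 7 new [(3,5) (3,6) (4,6) (5,5) (5,6) (6,5) (6,6)] -> total=8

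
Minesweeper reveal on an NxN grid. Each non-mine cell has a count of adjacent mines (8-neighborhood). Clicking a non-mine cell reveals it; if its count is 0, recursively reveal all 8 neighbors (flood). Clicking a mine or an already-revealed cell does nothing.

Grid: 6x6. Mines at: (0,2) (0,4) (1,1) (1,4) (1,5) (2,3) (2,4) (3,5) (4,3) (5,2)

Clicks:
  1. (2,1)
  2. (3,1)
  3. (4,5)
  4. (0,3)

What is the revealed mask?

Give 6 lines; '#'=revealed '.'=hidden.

Answer: ...#..
......
###...
###...
###..#
##....

Derivation:
Click 1 (2,1) count=1: revealed 1 new [(2,1)] -> total=1
Click 2 (3,1) count=0: revealed 10 new [(2,0) (2,2) (3,0) (3,1) (3,2) (4,0) (4,1) (4,2) (5,0) (5,1)] -> total=11
Click 3 (4,5) count=1: revealed 1 new [(4,5)] -> total=12
Click 4 (0,3) count=3: revealed 1 new [(0,3)] -> total=13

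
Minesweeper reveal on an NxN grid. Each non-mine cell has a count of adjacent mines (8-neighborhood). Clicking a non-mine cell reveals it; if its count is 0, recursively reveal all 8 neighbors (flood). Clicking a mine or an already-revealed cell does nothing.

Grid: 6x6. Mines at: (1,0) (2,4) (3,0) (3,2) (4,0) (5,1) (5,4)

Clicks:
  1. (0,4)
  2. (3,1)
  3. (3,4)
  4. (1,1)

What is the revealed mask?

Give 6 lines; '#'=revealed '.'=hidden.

Answer: .#####
.#####
.###..
.#..#.
......
......

Derivation:
Click 1 (0,4) count=0: revealed 13 new [(0,1) (0,2) (0,3) (0,4) (0,5) (1,1) (1,2) (1,3) (1,4) (1,5) (2,1) (2,2) (2,3)] -> total=13
Click 2 (3,1) count=3: revealed 1 new [(3,1)] -> total=14
Click 3 (3,4) count=1: revealed 1 new [(3,4)] -> total=15
Click 4 (1,1) count=1: revealed 0 new [(none)] -> total=15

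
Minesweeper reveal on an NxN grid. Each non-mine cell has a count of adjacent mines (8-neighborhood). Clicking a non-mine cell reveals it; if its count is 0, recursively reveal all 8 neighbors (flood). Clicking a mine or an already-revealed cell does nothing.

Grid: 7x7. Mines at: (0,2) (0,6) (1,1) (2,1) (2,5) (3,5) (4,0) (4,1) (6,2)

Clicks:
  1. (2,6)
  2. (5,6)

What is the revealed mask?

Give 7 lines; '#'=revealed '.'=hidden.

Answer: .......
..###..
..###.#
..###..
..#####
..#####
...####

Derivation:
Click 1 (2,6) count=2: revealed 1 new [(2,6)] -> total=1
Click 2 (5,6) count=0: revealed 23 new [(1,2) (1,3) (1,4) (2,2) (2,3) (2,4) (3,2) (3,3) (3,4) (4,2) (4,3) (4,4) (4,5) (4,6) (5,2) (5,3) (5,4) (5,5) (5,6) (6,3) (6,4) (6,5) (6,6)] -> total=24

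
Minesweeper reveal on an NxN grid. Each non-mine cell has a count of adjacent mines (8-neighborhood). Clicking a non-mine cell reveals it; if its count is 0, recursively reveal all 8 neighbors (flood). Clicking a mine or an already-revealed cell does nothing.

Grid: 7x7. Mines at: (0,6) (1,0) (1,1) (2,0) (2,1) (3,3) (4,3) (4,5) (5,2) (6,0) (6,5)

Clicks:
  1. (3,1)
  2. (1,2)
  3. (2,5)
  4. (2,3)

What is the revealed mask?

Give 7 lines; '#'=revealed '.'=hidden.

Click 1 (3,1) count=2: revealed 1 new [(3,1)] -> total=1
Click 2 (1,2) count=2: revealed 1 new [(1,2)] -> total=2
Click 3 (2,5) count=0: revealed 16 new [(0,2) (0,3) (0,4) (0,5) (1,3) (1,4) (1,5) (1,6) (2,2) (2,3) (2,4) (2,5) (2,6) (3,4) (3,5) (3,6)] -> total=18
Click 4 (2,3) count=1: revealed 0 new [(none)] -> total=18

Answer: ..####.
..#####
..#####
.#..###
.......
.......
.......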